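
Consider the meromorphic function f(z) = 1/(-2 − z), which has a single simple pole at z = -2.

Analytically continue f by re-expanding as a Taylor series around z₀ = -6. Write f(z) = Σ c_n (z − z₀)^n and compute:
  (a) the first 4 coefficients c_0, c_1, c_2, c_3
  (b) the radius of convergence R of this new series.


Let w = z − z₀, so z = z₀ + w.
Then -2 − z = -2 − (z₀ + w) = (-2 − z₀) − w = 4 − w.
f(z) = 1/(4 − w) = (1/(4)) · 1/(1 − w/(4)) = Σ_{n≥0} w^n / (4)^(n+1).
So c_n = 1/(4)^(n+1):
  c_0 = 1/(4)^1 = 1/4.
  c_1 = 1/(4)^2 = 1/16.
  c_2 = 1/(4)^3 = 1/64.
  c_3 = 1/(4)^4 = 1/256.
The series is valid for |w/d| < 1, i.e. |z − z₀| < |d|.
Radius of convergence: R = |-2 − z₀| = |4| = 4 (distance from z₀ to the singularity z = -2).

c_0 = 1/4, c_1 = 1/16, c_2 = 1/64, c_3 = 1/256; R = 4.


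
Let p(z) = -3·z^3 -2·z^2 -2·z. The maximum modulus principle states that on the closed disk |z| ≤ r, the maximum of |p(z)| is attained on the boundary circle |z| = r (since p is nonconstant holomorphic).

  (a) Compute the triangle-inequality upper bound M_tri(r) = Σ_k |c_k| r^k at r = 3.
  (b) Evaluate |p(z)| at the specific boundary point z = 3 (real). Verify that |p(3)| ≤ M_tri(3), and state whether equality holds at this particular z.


Coefficients: c_0 = 0, c_1 = -2, c_2 = -2, c_3 = -3. Radius r = 3.
Part (a). Triangle bound: M_tri(r) = Σ_k |c_k| r^k
  = |0|·3^0 + |-2|·3^1 + |-2|·3^2 + |-3|·3^3
  = 0 + 6 + 18 + 81 = 105.
This bounds M(r) := max_{|z|=r} |p(z)| from above; equality holds iff all terms c_k z^k can be made to align in phase at a single z on |z|=r.
Part (b). At z = 3 (real, on the circle |z| = r):
  p(3) = (0)·3^0 + (-2)·3^1 + (-2)·3^2 + (-3)·3^3 = -105.
  |p(3)| = 105.
Since all nonzero coefficients share the same sign, |p(3)| = 105 = M_tri(3); the triangle bound is attained at z = 3, so in fact M(r) = 105.

M_tri(3) = 105; |p(3)| = 105; equality at z=3: yes.


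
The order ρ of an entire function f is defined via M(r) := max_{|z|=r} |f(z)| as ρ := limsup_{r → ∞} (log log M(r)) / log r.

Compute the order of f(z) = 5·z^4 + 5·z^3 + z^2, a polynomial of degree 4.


|f(z)| ≤ Σ|c_k|·r^k = O(r^4) as r → ∞. Polynomial growth is O(e^{r^ε}) for every ε > 0 (since r^4/e^{r^ε} → 0), so ρ ≤ ε for all ε > 0, i.e. ρ = 0. Every nonconstant polynomial has order 0.
Therefore ρ = 0.

Order ρ = 0.


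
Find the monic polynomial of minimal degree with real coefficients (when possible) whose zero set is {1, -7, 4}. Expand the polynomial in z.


The polynomial is p(z) = ∏_{α ∈ S} (z − α), where S = {1, -7, 4}.
Expanding the product yields: p(z) = z^3 + 2·z^2 -31·z + 28.
The resulting polynomial has degree 3 and real coefficients as required.

p(z) = z^3 + 2·z^2 -31·z + 28.


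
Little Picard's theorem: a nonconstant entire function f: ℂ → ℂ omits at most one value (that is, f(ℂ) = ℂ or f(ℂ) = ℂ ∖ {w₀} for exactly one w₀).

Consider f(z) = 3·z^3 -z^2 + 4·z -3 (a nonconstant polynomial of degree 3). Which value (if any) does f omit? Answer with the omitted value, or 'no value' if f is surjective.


Little Picard bounds the complement of f(ℂ) to at most one point.
For every w ∈ ℂ, the equation p(z) − w = 0 is a nonconstant polynomial in z and hence has at least one root by the fundamental theorem of algebra. So p is surjective onto ℂ, omitting no value.

Omitted value: no value.


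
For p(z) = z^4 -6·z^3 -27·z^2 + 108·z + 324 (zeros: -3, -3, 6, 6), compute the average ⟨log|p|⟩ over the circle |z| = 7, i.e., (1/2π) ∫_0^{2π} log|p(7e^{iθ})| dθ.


Zeros: -3, -3, 6, 6; r = 7.
Inside |z| < r: -3, -3, 6, 6. Outside (|z| ≥ r): ∅.
p(0) = 324, so log|p(0)| = log(324) = 5.7807.
Apply Jensen: I(r) = log|p(0)| + Σ_k log(r/|z_k|), summed over zeros inside |z| < r.
  log(r/|z_k|) for z_k = -3: log(7/3) = 0.8473
  log(r/|z_k|) for z_k = -3: log(7/3) = 0.8473
  log(r/|z_k|) for z_k = 6: log(7/6) = 0.1542
  log(r/|z_k|) for z_k = 6: log(7/6) = 0.1542
Sum over inside zeros: 2.0029.
I(r) = log|p(0)| + (inside sum) = 5.7807 + 2.0029 = 7.7836.
Closed form (all zeros inside, monic): I(r) = n·log(r) = 4·log(7) = 7.7836. ✓

I(r) ≈ 7.7836.


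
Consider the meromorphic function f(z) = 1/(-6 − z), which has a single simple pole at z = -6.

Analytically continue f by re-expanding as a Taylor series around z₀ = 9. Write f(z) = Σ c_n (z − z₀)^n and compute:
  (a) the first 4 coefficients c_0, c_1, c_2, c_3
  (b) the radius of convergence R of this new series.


Let w = z − z₀, so z = z₀ + w.
Then -6 − z = -6 − (z₀ + w) = (-6 − z₀) − w = -15 − w.
f(z) = 1/(-15 − w) = (1/(-15)) · 1/(1 − w/(-15)) = Σ_{n≥0} w^n / (-15)^(n+1).
So c_n = 1/(-15)^(n+1):
  c_0 = 1/(-15)^1 = -1/15.
  c_1 = 1/(-15)^2 = 1/225.
  c_2 = 1/(-15)^3 = -1/3375.
  c_3 = 1/(-15)^4 = 1/50625.
The series is valid for |w/d| < 1, i.e. |z − z₀| < |d|.
Radius of convergence: R = |-6 − z₀| = |-15| = 15 (distance from z₀ to the singularity z = -6).

c_0 = -1/15, c_1 = 1/225, c_2 = -1/3375, c_3 = 1/50625; R = 15.


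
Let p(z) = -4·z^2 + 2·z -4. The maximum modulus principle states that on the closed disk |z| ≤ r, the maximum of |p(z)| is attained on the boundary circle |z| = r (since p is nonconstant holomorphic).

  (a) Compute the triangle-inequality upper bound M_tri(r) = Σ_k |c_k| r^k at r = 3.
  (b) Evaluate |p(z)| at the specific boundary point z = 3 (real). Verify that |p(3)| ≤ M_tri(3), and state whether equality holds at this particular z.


Coefficients: c_0 = -4, c_1 = 2, c_2 = -4. Radius r = 3.
Part (a). Triangle bound: M_tri(r) = Σ_k |c_k| r^k
  = |-4|·3^0 + |2|·3^1 + |-4|·3^2
  = 4 + 6 + 36 = 46.
This bounds M(r) := max_{|z|=r} |p(z)| from above; equality holds iff all terms c_k z^k can be made to align in phase at a single z on |z|=r.
Part (b). At z = 3 (real, on the circle |z| = r):
  p(3) = (-4)·3^0 + (2)·3^1 + (-4)·3^2 = -34.
  |p(3)| = 34.
Check: |p(3)| = 34 ≤ 46 = M_tri(3). ✓ Equality does not hold at z = 3 (the coefficients have mixed signs, so the terms do not all align in phase there).

M_tri(3) = 46; |p(3)| = 34; equality at z=3: no.


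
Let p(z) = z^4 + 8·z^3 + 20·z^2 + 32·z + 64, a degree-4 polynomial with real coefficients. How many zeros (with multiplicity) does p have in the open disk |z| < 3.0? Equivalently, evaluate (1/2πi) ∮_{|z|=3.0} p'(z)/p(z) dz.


The zeros of p are: -4, -4, (0 + 2i), (0 - 2i).
Their magnitudes are: 4, 4, 2, 2.
Zeros with |z| < R = 3.0: (0 + 2i), (0 - 2i).
Count = 2.
By the argument principle, (1/2πi) ∮_{|z|=R} p'(z)/p(z) dz equals exactly this count.

Number of zeros inside |z| < 3.0: 2.


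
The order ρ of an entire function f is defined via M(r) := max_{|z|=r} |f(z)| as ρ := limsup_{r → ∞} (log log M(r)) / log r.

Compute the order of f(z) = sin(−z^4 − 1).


Write sin(w) = (e^{iw} ± e^{−iw})/(2 or 2i), so |sin(w)| ≤ e^{|w|}. With w = −z^4 − 1, |w| ≤ 1r^4 + 1 on |z|=r, giving M(r) ≤ e^{1r^4 + 1} and ρ ≤ 4. For the lower bound, choose z on |z|=r with -1z^4 purely imaginary of modulus 1r^4; then |sin(−z^4 − 1)| grows like e^{1r^4}/2, so ρ ≥ 4. Hence ρ = 4.
Therefore ρ = 4.

Order ρ = 4.


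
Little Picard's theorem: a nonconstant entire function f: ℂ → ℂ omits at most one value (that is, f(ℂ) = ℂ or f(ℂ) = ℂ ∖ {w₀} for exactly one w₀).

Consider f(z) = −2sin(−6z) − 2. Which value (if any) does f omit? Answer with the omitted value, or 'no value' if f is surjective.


Little Picard bounds the complement of f(ℂ) to at most one point.
sin is entire and surjective onto ℂ: for every w ∈ ℂ, sin(ζ) = w has a solution ζ ∈ ℂ (e.g., via the complex inverse arcsin). With ζ = −6z this gives z = ζ/(-6). Then -2·sin(−6z) takes every value in -2·ℂ = ℂ, and adding -2 is a bijection of ℂ. So f is surjective and omits no value. (Note: only on the real line is sin bounded by [−1, 1].)

Omitted value: no value.


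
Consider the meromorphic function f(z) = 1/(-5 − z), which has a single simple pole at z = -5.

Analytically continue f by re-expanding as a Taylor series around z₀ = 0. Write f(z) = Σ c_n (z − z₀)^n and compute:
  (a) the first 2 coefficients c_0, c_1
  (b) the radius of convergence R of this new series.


Let w = z − z₀, so z = z₀ + w.
Then -5 − z = -5 − (z₀ + w) = (-5 − z₀) − w = -5 − w.
f(z) = 1/(-5 − w) = (1/(-5)) · 1/(1 − w/(-5)) = Σ_{n≥0} w^n / (-5)^(n+1).
So c_n = 1/(-5)^(n+1):
  c_0 = 1/(-5)^1 = -1/5.
  c_1 = 1/(-5)^2 = 1/25.
The series is valid for |w/d| < 1, i.e. |z − z₀| < |d|.
Radius of convergence: R = |-5 − z₀| = |-5| = 5 (distance from z₀ to the singularity z = -5).

c_0 = -1/5, c_1 = 1/25; R = 5.


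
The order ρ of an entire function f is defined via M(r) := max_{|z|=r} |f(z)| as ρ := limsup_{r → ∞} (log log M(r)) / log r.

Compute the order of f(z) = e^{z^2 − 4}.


|e^{z^2 − 4}| = e^{Re(1·z^2) + -4} ≤ e^{1|z|^2 + -4} = e^{1r^2 + -4} on |z| = r, so ρ ≤ 2. Choosing z on |z|=r so that 1·z^2 is real positive (always possible by picking arg z appropriately) gives |f(z)| = e^{1r^2 + -4}, matching the bound. The additive constant -4 does not affect log log M(r) ~ 2·log r. Hence ρ = 2.
Therefore ρ = 2.

Order ρ = 2.


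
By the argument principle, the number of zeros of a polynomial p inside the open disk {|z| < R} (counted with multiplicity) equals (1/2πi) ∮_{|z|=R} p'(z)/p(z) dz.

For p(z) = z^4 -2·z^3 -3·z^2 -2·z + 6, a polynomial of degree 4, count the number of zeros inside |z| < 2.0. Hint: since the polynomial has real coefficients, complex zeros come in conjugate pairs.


The zeros of p are: 3, 1, (-1 + 1i), (-1 - 1i).
Their magnitudes are: 3, 1, 1.414, 1.414.
Zeros with |z| < R = 2.0: 1, (-1 + 1i), (-1 - 1i).
Count = 3.
By the argument principle, (1/2πi) ∮_{|z|=R} p'(z)/p(z) dz equals exactly this count.

Number of zeros inside |z| < 2.0: 3.


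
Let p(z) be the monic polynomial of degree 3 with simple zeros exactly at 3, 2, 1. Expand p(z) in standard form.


The polynomial is p(z) = ∏_{α ∈ S} (z − α), where S = {3, 2, 1}.
Expanding the product yields: p(z) = z^3 -6·z^2 + 11·z -6.
The resulting polynomial has degree 3 and real coefficients as required.

p(z) = z^3 -6·z^2 + 11·z -6.


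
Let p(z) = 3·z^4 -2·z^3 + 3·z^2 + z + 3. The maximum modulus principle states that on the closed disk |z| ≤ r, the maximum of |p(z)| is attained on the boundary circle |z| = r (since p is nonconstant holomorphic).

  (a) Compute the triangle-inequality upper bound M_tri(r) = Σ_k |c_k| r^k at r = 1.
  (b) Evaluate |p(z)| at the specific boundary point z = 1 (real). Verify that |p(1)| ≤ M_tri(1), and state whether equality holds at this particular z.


Coefficients: c_0 = 3, c_1 = 1, c_2 = 3, c_3 = -2, c_4 = 3. Radius r = 1.
Part (a). Triangle bound: M_tri(r) = Σ_k |c_k| r^k
  = |3|·1^0 + |1|·1^1 + |3|·1^2 + |-2|·1^3 + |3|·1^4
  = 3 + 1 + 3 + 2 + 3 = 12.
This bounds M(r) := max_{|z|=r} |p(z)| from above; equality holds iff all terms c_k z^k can be made to align in phase at a single z on |z|=r.
Part (b). At z = 1 (real, on the circle |z| = r):
  p(1) = (3)·1^0 + (1)·1^1 + (3)·1^2 + (-2)·1^3 + (3)·1^4 = 8.
  |p(1)| = 8.
Check: |p(1)| = 8 ≤ 12 = M_tri(1). ✓ Equality does not hold at z = 1 (the coefficients have mixed signs, so the terms do not all align in phase there).

M_tri(1) = 12; |p(1)| = 8; equality at z=1: no.


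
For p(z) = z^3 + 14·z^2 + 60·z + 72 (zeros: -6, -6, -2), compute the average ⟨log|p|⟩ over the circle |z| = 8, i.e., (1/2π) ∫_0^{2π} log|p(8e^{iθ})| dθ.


Zeros: -6, -6, -2; r = 8.
Inside |z| < r: -6, -6, -2. Outside (|z| ≥ r): ∅.
p(0) = 72, so log|p(0)| = log(72) = 4.2767.
Apply Jensen: I(r) = log|p(0)| + Σ_k log(r/|z_k|), summed over zeros inside |z| < r.
  log(r/|z_k|) for z_k = -6: log(8/6) = 0.2877
  log(r/|z_k|) for z_k = -6: log(8/6) = 0.2877
  log(r/|z_k|) for z_k = -2: log(8/2) = 1.3863
Sum over inside zeros: 1.9617.
I(r) = log|p(0)| + (inside sum) = 4.2767 + 1.9617 = 6.2383.
Closed form (all zeros inside, monic): I(r) = n·log(r) = 3·log(8) = 6.2383. ✓

I(r) ≈ 6.2383.


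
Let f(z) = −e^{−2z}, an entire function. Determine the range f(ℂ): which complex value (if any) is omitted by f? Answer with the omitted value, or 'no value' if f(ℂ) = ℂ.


Little Picard bounds the complement of f(ℂ) to at most one point.
e^{−2z} is never zero on ℂ, so -1·e^{−2z} takes every value in ℂ ∖ {0}. Adding 0 shifts the range to ℂ ∖ {0}. Thus f omits exactly the value 0.

Omitted value: 0.


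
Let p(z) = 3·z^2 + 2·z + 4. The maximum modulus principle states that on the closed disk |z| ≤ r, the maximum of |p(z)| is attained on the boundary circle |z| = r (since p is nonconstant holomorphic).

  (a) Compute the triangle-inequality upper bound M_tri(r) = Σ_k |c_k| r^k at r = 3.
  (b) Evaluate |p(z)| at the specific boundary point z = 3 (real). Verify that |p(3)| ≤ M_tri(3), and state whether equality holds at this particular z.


Coefficients: c_0 = 4, c_1 = 2, c_2 = 3. Radius r = 3.
Part (a). Triangle bound: M_tri(r) = Σ_k |c_k| r^k
  = |4|·3^0 + |2|·3^1 + |3|·3^2
  = 4 + 6 + 27 = 37.
This bounds M(r) := max_{|z|=r} |p(z)| from above; equality holds iff all terms c_k z^k can be made to align in phase at a single z on |z|=r.
Part (b). At z = 3 (real, on the circle |z| = r):
  p(3) = (4)·3^0 + (2)·3^1 + (3)·3^2 = 37.
  |p(3)| = 37.
Since all nonzero coefficients share the same sign, |p(3)| = 37 = M_tri(3); the triangle bound is attained at z = 3, so in fact M(r) = 37.

M_tri(3) = 37; |p(3)| = 37; equality at z=3: yes.


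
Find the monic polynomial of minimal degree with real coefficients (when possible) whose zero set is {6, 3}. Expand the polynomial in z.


The polynomial is p(z) = ∏_{α ∈ S} (z − α), where S = {6, 3}.
Expanding the product yields: p(z) = z^2 -9·z + 18.
The resulting polynomial has degree 2 and real coefficients as required.

p(z) = z^2 -9·z + 18.


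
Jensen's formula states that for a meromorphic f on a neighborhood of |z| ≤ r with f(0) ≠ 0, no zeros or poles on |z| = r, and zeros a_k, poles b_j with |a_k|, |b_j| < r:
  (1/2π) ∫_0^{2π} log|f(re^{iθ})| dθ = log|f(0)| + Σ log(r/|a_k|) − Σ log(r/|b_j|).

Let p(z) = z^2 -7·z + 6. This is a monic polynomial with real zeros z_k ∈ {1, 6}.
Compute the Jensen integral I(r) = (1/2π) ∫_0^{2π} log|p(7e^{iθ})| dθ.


Zeros: 1, 6; r = 7.
Inside |z| < r: 1, 6. Outside (|z| ≥ r): ∅.
p(0) = 6, so log|p(0)| = log(6) = 1.7918.
Apply Jensen: I(r) = log|p(0)| + Σ_k log(r/|z_k|), summed over zeros inside |z| < r.
  log(r/|z_k|) for z_k = 1: log(7/1) = 1.9459
  log(r/|z_k|) for z_k = 6: log(7/6) = 0.1542
Sum over inside zeros: 2.1001.
I(r) = log|p(0)| + (inside sum) = 1.7918 + 2.1001 = 3.8918.
Closed form (all zeros inside, monic): I(r) = n·log(r) = 2·log(7) = 3.8918. ✓

I(r) ≈ 3.8918.


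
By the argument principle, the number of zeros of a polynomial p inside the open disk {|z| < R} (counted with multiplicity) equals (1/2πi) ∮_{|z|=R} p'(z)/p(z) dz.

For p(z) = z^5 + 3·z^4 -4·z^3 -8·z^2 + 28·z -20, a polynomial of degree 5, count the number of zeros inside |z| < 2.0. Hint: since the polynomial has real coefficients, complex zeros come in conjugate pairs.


The zeros of p are: (1 + 1i), (1 - 1i), 1, (-3 + 1i), (-3 - 1i).
Their magnitudes are: 1.414, 1.414, 1, 3.162, 3.162.
Zeros with |z| < R = 2.0: (1 + 1i), (1 - 1i), 1.
Count = 3.
By the argument principle, (1/2πi) ∮_{|z|=R} p'(z)/p(z) dz equals exactly this count.

Number of zeros inside |z| < 2.0: 3.


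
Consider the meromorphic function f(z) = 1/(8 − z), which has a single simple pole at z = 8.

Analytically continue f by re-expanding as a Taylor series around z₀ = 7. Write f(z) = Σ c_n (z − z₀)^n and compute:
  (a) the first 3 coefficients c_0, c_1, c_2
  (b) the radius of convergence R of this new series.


Let w = z − z₀, so z = z₀ + w.
Then 8 − z = 8 − (z₀ + w) = (8 − z₀) − w = 1 − w.
f(z) = 1/(1 − w) = (1/(1)) · 1/(1 − w/(1)) = Σ_{n≥0} w^n / (1)^(n+1).
So c_n = 1/(1)^(n+1):
  c_0 = 1/(1)^1 = 1.
  c_1 = 1/(1)^2 = 1.
  c_2 = 1/(1)^3 = 1.
The series is valid for |w/d| < 1, i.e. |z − z₀| < |d|.
Radius of convergence: R = |8 − z₀| = |1| = 1 (distance from z₀ to the singularity z = 8).

c_0 = 1, c_1 = 1, c_2 = 1; R = 1.


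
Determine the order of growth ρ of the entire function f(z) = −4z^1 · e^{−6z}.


M(r) = max_{|z|=r} |-4|·|z|^1·|e^{−6z}| = 4·r^1 · e^{6r^1} (the factors attain their maxima compatibly on |z|=r). Then log M(r) = log 4 + 1·log r + 6r^1, dominated by the last term, so log log M(r) ~ 1·log r. The polynomial factor -4z^1 contributes only a log r term and does not affect the order. ρ = 1.
Therefore ρ = 1.

Order ρ = 1.


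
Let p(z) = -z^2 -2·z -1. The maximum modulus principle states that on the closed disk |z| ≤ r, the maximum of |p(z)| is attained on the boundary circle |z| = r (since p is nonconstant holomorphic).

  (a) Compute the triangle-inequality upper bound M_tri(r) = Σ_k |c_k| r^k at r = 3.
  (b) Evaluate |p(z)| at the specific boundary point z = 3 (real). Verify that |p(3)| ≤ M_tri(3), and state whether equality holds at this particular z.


Coefficients: c_0 = -1, c_1 = -2, c_2 = -1. Radius r = 3.
Part (a). Triangle bound: M_tri(r) = Σ_k |c_k| r^k
  = |-1|·3^0 + |-2|·3^1 + |-1|·3^2
  = 1 + 6 + 9 = 16.
This bounds M(r) := max_{|z|=r} |p(z)| from above; equality holds iff all terms c_k z^k can be made to align in phase at a single z on |z|=r.
Part (b). At z = 3 (real, on the circle |z| = r):
  p(3) = (-1)·3^0 + (-2)·3^1 + (-1)·3^2 = -16.
  |p(3)| = 16.
Since all nonzero coefficients share the same sign, |p(3)| = 16 = M_tri(3); the triangle bound is attained at z = 3, so in fact M(r) = 16.

M_tri(3) = 16; |p(3)| = 16; equality at z=3: yes.


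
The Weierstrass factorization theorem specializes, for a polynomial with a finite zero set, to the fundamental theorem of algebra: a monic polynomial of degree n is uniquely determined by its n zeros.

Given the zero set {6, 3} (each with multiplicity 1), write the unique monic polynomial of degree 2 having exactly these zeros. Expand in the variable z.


The polynomial is p(z) = ∏_{α ∈ S} (z − α), where S = {6, 3}.
Expanding the product yields: p(z) = z^2 -9·z + 18.
The resulting polynomial has degree 2 and real coefficients as required.

p(z) = z^2 -9·z + 18.


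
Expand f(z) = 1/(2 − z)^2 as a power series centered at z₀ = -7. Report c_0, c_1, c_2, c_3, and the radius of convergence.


Let w = z − z₀, so z = z₀ + w.
Then 2 − z = 2 − (z₀ + w) = (2 − z₀) − w = 9 − w.
f(z) = 1/(9 − w)^2 = (1/(9)^2) · (1 − w/(9))^{−2}.
By the binomial series (1−u)^{−2} = Σ_{n≥0} C(n+1, 1) u^n for |u|<1, with u = w/(9):
  c_n = C(n+1, 1) / (9)^(n+2).
  c_0 = 1/(9)^2 = 1/81.
  c_1 = 2/(9)^3 = 2/729.
  c_2 = 3/(9)^4 = 1/2187.
  c_3 = 4/(9)^5 = 4/59049.
The series is valid for |w/d| < 1, i.e. |z − z₀| < |d|.
Radius of convergence: R = |2 − z₀| = |9| = 9 (distance from z₀ to the singularity z = 2).

c_0 = 1/81, c_1 = 2/729, c_2 = 1/2187, c_3 = 4/59049; R = 9.


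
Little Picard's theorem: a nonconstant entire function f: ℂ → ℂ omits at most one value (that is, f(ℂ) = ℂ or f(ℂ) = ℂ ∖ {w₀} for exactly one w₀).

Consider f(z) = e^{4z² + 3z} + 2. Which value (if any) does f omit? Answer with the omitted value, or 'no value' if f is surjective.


Little Picard bounds the complement of f(ℂ) to at most one point.
The exponent g(z) = 4z² + 3z is a nonconstant polynomial, hence surjective onto ℂ. So e^{g(z)} takes every value in {e^w : w ∈ ℂ} = ℂ ∖ {0}. Adding 2 shifts the range to ℂ ∖ {2}. f omits exactly 2.

Omitted value: 2.


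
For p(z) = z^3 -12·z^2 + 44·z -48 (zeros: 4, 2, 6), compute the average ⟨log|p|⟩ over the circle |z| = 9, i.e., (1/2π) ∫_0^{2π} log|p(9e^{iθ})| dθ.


Zeros: 2, 4, 6; r = 9.
Inside |z| < r: 2, 4, 6. Outside (|z| ≥ r): ∅.
p(0) = -48, so log|p(0)| = log(48) = 3.8712.
Apply Jensen: I(r) = log|p(0)| + Σ_k log(r/|z_k|), summed over zeros inside |z| < r.
  log(r/|z_k|) for z_k = 4: log(9/4) = 0.8109
  log(r/|z_k|) for z_k = 2: log(9/2) = 1.5041
  log(r/|z_k|) for z_k = 6: log(9/6) = 0.4055
Sum over inside zeros: 2.7205.
I(r) = log|p(0)| + (inside sum) = 3.8712 + 2.7205 = 6.5917.
Closed form (all zeros inside, monic): I(r) = n·log(r) = 3·log(9) = 6.5917. ✓

I(r) ≈ 6.5917.


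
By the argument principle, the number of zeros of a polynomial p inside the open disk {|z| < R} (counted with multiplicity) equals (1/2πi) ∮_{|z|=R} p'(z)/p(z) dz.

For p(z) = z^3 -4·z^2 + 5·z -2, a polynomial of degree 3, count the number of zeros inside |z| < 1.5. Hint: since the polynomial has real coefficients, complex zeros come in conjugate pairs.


The zeros of p are: 2, 1, 1.
Their magnitudes are: 2, 1, 1.
Zeros with |z| < R = 1.5: 1, 1.
Count = 2.
By the argument principle, (1/2πi) ∮_{|z|=R} p'(z)/p(z) dz equals exactly this count.

Number of zeros inside |z| < 1.5: 2.


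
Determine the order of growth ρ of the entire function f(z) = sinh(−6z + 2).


sinh(w) is a linear combination of e^{iw} and e^{−iw} (or e^w, e^{−w} in the hyperbolic case), so |sinh(w)| ≤ e^{|w|}. With w = −6z + 2, |w| ≤ 6|z| + 2 = 6r + 2 on |z| = r, giving M(r) ≤ e^{6r + 2}, so ρ ≤ 1. On a suitable ray (z = it for sin/cos; z = t for sinh/cosh, t real → ∞), |sinh(−6z + 2)| grows like e^{6|t|}/2, so ρ ≥ 1. Hence ρ = 1.
Therefore ρ = 1.

Order ρ = 1.


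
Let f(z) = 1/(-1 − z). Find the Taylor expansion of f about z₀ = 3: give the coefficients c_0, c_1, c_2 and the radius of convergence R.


Let w = z − z₀, so z = z₀ + w.
Then -1 − z = -1 − (z₀ + w) = (-1 − z₀) − w = -4 − w.
f(z) = 1/(-4 − w) = (1/(-4)) · 1/(1 − w/(-4)) = Σ_{n≥0} w^n / (-4)^(n+1).
So c_n = 1/(-4)^(n+1):
  c_0 = 1/(-4)^1 = -1/4.
  c_1 = 1/(-4)^2 = 1/16.
  c_2 = 1/(-4)^3 = -1/64.
The series is valid for |w/d| < 1, i.e. |z − z₀| < |d|.
Radius of convergence: R = |-1 − z₀| = |-4| = 4 (distance from z₀ to the singularity z = -1).

c_0 = -1/4, c_1 = 1/16, c_2 = -1/64; R = 4.


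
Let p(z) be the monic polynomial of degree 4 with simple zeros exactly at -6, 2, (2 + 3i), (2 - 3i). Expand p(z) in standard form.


The polynomial is p(z) = ∏_{α ∈ S} (z − α), where S = {-6, 2, (2 + 3i), (2 - 3i)}.
Expanding the product yields: p(z) = z^4 -15·z^2 + 100·z -156.
Note conjugate pairs combine to real quadratics: (z − (2+3i))(z − (2−3i)) = z² − 4z + 13.
The resulting polynomial has degree 4 and real coefficients as required.

p(z) = z^4 -15·z^2 + 100·z -156.


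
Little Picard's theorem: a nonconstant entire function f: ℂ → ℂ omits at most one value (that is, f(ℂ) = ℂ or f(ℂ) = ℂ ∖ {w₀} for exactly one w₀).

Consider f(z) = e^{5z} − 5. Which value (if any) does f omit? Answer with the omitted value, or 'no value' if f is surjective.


Little Picard bounds the complement of f(ℂ) to at most one point.
e^{5z} is never zero on ℂ, so 1·e^{5z} takes every value in ℂ ∖ {0}. Adding -5 shifts the range to ℂ ∖ {-5}. Thus f omits exactly the value -5.

Omitted value: -5.


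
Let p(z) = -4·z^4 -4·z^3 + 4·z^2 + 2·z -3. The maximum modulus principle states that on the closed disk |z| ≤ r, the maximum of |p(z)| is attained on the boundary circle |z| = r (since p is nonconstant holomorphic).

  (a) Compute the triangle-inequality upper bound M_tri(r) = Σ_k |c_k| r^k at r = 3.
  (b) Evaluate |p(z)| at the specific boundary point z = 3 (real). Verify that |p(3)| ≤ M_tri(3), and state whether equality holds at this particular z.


Coefficients: c_0 = -3, c_1 = 2, c_2 = 4, c_3 = -4, c_4 = -4. Radius r = 3.
Part (a). Triangle bound: M_tri(r) = Σ_k |c_k| r^k
  = |-3|·3^0 + |2|·3^1 + |4|·3^2 + |-4|·3^3 + |-4|·3^4
  = 3 + 6 + 36 + 108 + 324 = 477.
This bounds M(r) := max_{|z|=r} |p(z)| from above; equality holds iff all terms c_k z^k can be made to align in phase at a single z on |z|=r.
Part (b). At z = 3 (real, on the circle |z| = r):
  p(3) = (-3)·3^0 + (2)·3^1 + (4)·3^2 + (-4)·3^3 + (-4)·3^4 = -393.
  |p(3)| = 393.
Check: |p(3)| = 393 ≤ 477 = M_tri(3). ✓ Equality does not hold at z = 3 (the coefficients have mixed signs, so the terms do not all align in phase there).

M_tri(3) = 477; |p(3)| = 393; equality at z=3: no.


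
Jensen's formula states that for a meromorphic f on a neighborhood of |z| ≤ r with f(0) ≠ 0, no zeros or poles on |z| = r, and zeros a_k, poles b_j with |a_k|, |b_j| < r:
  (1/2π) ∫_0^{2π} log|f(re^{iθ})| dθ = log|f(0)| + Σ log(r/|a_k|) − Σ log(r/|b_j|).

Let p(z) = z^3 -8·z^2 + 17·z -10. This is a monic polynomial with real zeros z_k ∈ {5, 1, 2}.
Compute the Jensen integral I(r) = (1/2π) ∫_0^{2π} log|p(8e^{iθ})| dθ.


Zeros: 1, 2, 5; r = 8.
Inside |z| < r: 1, 2, 5. Outside (|z| ≥ r): ∅.
p(0) = -10, so log|p(0)| = log(10) = 2.3026.
Apply Jensen: I(r) = log|p(0)| + Σ_k log(r/|z_k|), summed over zeros inside |z| < r.
  log(r/|z_k|) for z_k = 5: log(8/5) = 0.4700
  log(r/|z_k|) for z_k = 1: log(8/1) = 2.0794
  log(r/|z_k|) for z_k = 2: log(8/2) = 1.3863
Sum over inside zeros: 3.9357.
I(r) = log|p(0)| + (inside sum) = 2.3026 + 3.9357 = 6.2383.
Closed form (all zeros inside, monic): I(r) = n·log(r) = 3·log(8) = 6.2383. ✓

I(r) ≈ 6.2383.


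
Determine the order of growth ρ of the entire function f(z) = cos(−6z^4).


Write cos(w) = (e^{iw} ± e^{−iw})/(2 or 2i), so |cos(w)| ≤ e^{|w|}. With w = −6z^4, |w| ≤ 6r^4 + 0 on |z|=r, giving M(r) ≤ e^{6r^4 + 0} and ρ ≤ 4. For the lower bound, choose z on |z|=r with -6z^4 purely imaginary of modulus 6r^4; then |cos(−6z^4)| grows like e^{6r^4}/2, so ρ ≥ 4. Hence ρ = 4.
Therefore ρ = 4.

Order ρ = 4.


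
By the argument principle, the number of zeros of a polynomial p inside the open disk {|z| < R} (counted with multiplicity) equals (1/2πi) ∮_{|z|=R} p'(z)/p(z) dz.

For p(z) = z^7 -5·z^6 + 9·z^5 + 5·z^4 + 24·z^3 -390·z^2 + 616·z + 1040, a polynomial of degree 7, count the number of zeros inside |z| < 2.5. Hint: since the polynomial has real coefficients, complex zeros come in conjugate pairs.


The zeros of p are: (2 + 3i), (2 - 3i), (-2 + 2i), (-2 - 2i), -1, (3 + 1i), (3 - 1i).
Their magnitudes are: 3.606, 3.606, 2.828, 2.828, 1, 3.162, 3.162.
Zeros with |z| < R = 2.5: -1.
Count = 1.
By the argument principle, (1/2πi) ∮_{|z|=R} p'(z)/p(z) dz equals exactly this count.

Number of zeros inside |z| < 2.5: 1.


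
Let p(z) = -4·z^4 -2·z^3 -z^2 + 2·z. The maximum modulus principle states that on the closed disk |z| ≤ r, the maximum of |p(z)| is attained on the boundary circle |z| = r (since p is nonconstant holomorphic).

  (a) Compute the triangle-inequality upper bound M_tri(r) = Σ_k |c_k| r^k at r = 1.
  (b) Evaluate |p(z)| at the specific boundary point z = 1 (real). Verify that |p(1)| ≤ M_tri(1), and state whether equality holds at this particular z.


Coefficients: c_0 = 0, c_1 = 2, c_2 = -1, c_3 = -2, c_4 = -4. Radius r = 1.
Part (a). Triangle bound: M_tri(r) = Σ_k |c_k| r^k
  = |0|·1^0 + |2|·1^1 + |-1|·1^2 + |-2|·1^3 + |-4|·1^4
  = 0 + 2 + 1 + 2 + 4 = 9.
This bounds M(r) := max_{|z|=r} |p(z)| from above; equality holds iff all terms c_k z^k can be made to align in phase at a single z on |z|=r.
Part (b). At z = 1 (real, on the circle |z| = r):
  p(1) = (0)·1^0 + (2)·1^1 + (-1)·1^2 + (-2)·1^3 + (-4)·1^4 = -5.
  |p(1)| = 5.
Check: |p(1)| = 5 ≤ 9 = M_tri(1). ✓ Equality does not hold at z = 1 (the coefficients have mixed signs, so the terms do not all align in phase there).

M_tri(1) = 9; |p(1)| = 5; equality at z=1: no.


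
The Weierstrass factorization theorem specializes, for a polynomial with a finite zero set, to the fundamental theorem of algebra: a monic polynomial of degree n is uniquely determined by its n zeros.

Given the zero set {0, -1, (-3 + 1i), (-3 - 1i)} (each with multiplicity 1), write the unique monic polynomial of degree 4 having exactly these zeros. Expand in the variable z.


The polynomial is p(z) = ∏_{α ∈ S} (z − α), where S = {0, -1, (-3 + 1i), (-3 - 1i)}.
Expanding the product yields: p(z) = z^4 + 7·z^3 + 16·z^2 + 10·z.
Note conjugate pairs combine to real quadratics: (z − (-3+1i))(z − (-3−1i)) = z² + 6z + 10.
The resulting polynomial has degree 4 and real coefficients as required.

p(z) = z^4 + 7·z^3 + 16·z^2 + 10·z.


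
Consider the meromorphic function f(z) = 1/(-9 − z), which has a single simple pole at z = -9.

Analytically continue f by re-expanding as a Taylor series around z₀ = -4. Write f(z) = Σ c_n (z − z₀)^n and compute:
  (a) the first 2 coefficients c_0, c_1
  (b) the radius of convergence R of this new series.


Let w = z − z₀, so z = z₀ + w.
Then -9 − z = -9 − (z₀ + w) = (-9 − z₀) − w = -5 − w.
f(z) = 1/(-5 − w) = (1/(-5)) · 1/(1 − w/(-5)) = Σ_{n≥0} w^n / (-5)^(n+1).
So c_n = 1/(-5)^(n+1):
  c_0 = 1/(-5)^1 = -1/5.
  c_1 = 1/(-5)^2 = 1/25.
The series is valid for |w/d| < 1, i.e. |z − z₀| < |d|.
Radius of convergence: R = |-9 − z₀| = |-5| = 5 (distance from z₀ to the singularity z = -9).

c_0 = -1/5, c_1 = 1/25; R = 5.


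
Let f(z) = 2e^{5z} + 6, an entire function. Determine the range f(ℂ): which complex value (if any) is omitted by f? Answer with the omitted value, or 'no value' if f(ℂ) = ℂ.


Little Picard bounds the complement of f(ℂ) to at most one point.
e^{5z} is never zero on ℂ, so 2·e^{5z} takes every value in ℂ ∖ {0}. Adding 6 shifts the range to ℂ ∖ {6}. Thus f omits exactly the value 6.

Omitted value: 6.


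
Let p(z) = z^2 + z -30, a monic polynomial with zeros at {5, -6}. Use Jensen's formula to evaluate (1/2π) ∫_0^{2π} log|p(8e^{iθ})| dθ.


Zeros: -6, 5; r = 8.
Inside |z| < r: -6, 5. Outside (|z| ≥ r): ∅.
p(0) = -30, so log|p(0)| = log(30) = 3.4012.
Apply Jensen: I(r) = log|p(0)| + Σ_k log(r/|z_k|), summed over zeros inside |z| < r.
  log(r/|z_k|) for z_k = 5: log(8/5) = 0.4700
  log(r/|z_k|) for z_k = -6: log(8/6) = 0.2877
Sum over inside zeros: 0.7577.
I(r) = log|p(0)| + (inside sum) = 3.4012 + 0.7577 = 4.1589.
Closed form (all zeros inside, monic): I(r) = n·log(r) = 2·log(8) = 4.1589. ✓

I(r) ≈ 4.1589.


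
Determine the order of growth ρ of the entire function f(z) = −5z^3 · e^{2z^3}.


M(r) = max_{|z|=r} |-5|·|z|^3·|e^{2z^3}| = 5·r^3 · e^{2r^3} (the factors attain their maxima compatibly on |z|=r). Then log M(r) = log 5 + 3·log r + 2r^3, dominated by the last term, so log log M(r) ~ 3·log r. The polynomial factor -5z^3 contributes only a log r term and does not affect the order. ρ = 3.
Therefore ρ = 3.

Order ρ = 3.


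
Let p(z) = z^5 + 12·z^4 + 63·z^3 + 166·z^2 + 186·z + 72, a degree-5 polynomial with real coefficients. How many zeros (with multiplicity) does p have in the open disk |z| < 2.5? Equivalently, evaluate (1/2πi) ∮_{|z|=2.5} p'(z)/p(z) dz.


The zeros of p are: -1, -1, -4, (-3 + 3i), (-3 - 3i).
Their magnitudes are: 1, 1, 4, 4.243, 4.243.
Zeros with |z| < R = 2.5: -1, -1.
Count = 2.
By the argument principle, (1/2πi) ∮_{|z|=R} p'(z)/p(z) dz equals exactly this count.

Number of zeros inside |z| < 2.5: 2.


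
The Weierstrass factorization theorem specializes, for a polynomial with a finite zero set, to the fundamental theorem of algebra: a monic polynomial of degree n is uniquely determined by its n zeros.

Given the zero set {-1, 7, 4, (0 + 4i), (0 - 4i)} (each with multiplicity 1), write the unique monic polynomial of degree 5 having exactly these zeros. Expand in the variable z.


The polynomial is p(z) = ∏_{α ∈ S} (z − α), where S = {-1, 7, 4, (0 + 4i), (0 - 4i)}.
Expanding the product yields: p(z) = z^5 -10·z^4 + 33·z^3 -132·z^2 + 272·z + 448.
Note conjugate pairs combine to real quadratics: (z − (0+4i))(z − (0−4i)) = z² + 16.
The resulting polynomial has degree 5 and real coefficients as required.

p(z) = z^5 -10·z^4 + 33·z^3 -132·z^2 + 272·z + 448.


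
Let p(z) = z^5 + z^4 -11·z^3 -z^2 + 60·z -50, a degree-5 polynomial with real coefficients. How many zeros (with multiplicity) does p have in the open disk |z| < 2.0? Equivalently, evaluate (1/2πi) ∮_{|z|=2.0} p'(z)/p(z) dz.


The zeros of p are: 1, (2 + 1i), (2 - 1i), (-3 + 1i), (-3 - 1i).
Their magnitudes are: 1, 2.236, 2.236, 3.162, 3.162.
Zeros with |z| < R = 2.0: 1.
Count = 1.
By the argument principle, (1/2πi) ∮_{|z|=R} p'(z)/p(z) dz equals exactly this count.

Number of zeros inside |z| < 2.0: 1.


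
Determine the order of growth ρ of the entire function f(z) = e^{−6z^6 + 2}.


|e^{−6z^6 + 2}| = e^{Re(-6·z^6) + 2} ≤ e^{6|z|^6 + 2} = e^{6r^6 + 2} on |z| = r, so ρ ≤ 6. Choosing z on |z|=r so that -6·z^6 is real positive (always possible by picking arg z appropriately) gives |f(z)| = e^{6r^6 + 2}, matching the bound. The additive constant 2 does not affect log log M(r) ~ 6·log r. Hence ρ = 6.
Therefore ρ = 6.

Order ρ = 6.


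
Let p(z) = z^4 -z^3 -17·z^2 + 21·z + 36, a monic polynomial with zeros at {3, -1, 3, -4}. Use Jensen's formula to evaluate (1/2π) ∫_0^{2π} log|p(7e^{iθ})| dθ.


Zeros: -4, -1, 3, 3; r = 7.
Inside |z| < r: -4, -1, 3, 3. Outside (|z| ≥ r): ∅.
p(0) = 36, so log|p(0)| = log(36) = 3.5835.
Apply Jensen: I(r) = log|p(0)| + Σ_k log(r/|z_k|), summed over zeros inside |z| < r.
  log(r/|z_k|) for z_k = 3: log(7/3) = 0.8473
  log(r/|z_k|) for z_k = -1: log(7/1) = 1.9459
  log(r/|z_k|) for z_k = 3: log(7/3) = 0.8473
  log(r/|z_k|) for z_k = -4: log(7/4) = 0.5596
Sum over inside zeros: 4.2001.
I(r) = log|p(0)| + (inside sum) = 3.5835 + 4.2001 = 7.7836.
Closed form (all zeros inside, monic): I(r) = n·log(r) = 4·log(7) = 7.7836. ✓

I(r) ≈ 7.7836.


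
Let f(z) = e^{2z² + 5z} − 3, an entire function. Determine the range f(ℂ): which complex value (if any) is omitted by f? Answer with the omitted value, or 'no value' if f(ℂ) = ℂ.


Little Picard bounds the complement of f(ℂ) to at most one point.
The exponent g(z) = 2z² + 5z is a nonconstant polynomial, hence surjective onto ℂ. So e^{g(z)} takes every value in {e^w : w ∈ ℂ} = ℂ ∖ {0}. Adding -3 shifts the range to ℂ ∖ {-3}. f omits exactly -3.

Omitted value: -3.


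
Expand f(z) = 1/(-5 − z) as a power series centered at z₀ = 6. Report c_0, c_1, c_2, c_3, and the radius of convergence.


Let w = z − z₀, so z = z₀ + w.
Then -5 − z = -5 − (z₀ + w) = (-5 − z₀) − w = -11 − w.
f(z) = 1/(-11 − w) = (1/(-11)) · 1/(1 − w/(-11)) = Σ_{n≥0} w^n / (-11)^(n+1).
So c_n = 1/(-11)^(n+1):
  c_0 = 1/(-11)^1 = -1/11.
  c_1 = 1/(-11)^2 = 1/121.
  c_2 = 1/(-11)^3 = -1/1331.
  c_3 = 1/(-11)^4 = 1/14641.
The series is valid for |w/d| < 1, i.e. |z − z₀| < |d|.
Radius of convergence: R = |-5 − z₀| = |-11| = 11 (distance from z₀ to the singularity z = -5).

c_0 = -1/11, c_1 = 1/121, c_2 = -1/1331, c_3 = 1/14641; R = 11.


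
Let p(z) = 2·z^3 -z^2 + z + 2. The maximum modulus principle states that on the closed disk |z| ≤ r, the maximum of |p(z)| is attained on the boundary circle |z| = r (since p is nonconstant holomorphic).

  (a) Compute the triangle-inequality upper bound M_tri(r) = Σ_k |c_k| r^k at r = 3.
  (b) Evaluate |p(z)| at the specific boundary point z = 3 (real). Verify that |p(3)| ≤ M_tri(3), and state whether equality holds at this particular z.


Coefficients: c_0 = 2, c_1 = 1, c_2 = -1, c_3 = 2. Radius r = 3.
Part (a). Triangle bound: M_tri(r) = Σ_k |c_k| r^k
  = |2|·3^0 + |1|·3^1 + |-1|·3^2 + |2|·3^3
  = 2 + 3 + 9 + 54 = 68.
This bounds M(r) := max_{|z|=r} |p(z)| from above; equality holds iff all terms c_k z^k can be made to align in phase at a single z on |z|=r.
Part (b). At z = 3 (real, on the circle |z| = r):
  p(3) = (2)·3^0 + (1)·3^1 + (-1)·3^2 + (2)·3^3 = 50.
  |p(3)| = 50.
Check: |p(3)| = 50 ≤ 68 = M_tri(3). ✓ Equality does not hold at z = 3 (the coefficients have mixed signs, so the terms do not all align in phase there).

M_tri(3) = 68; |p(3)| = 50; equality at z=3: no.


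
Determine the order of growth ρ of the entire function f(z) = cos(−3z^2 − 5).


Write cos(w) = (e^{iw} ± e^{−iw})/(2 or 2i), so |cos(w)| ≤ e^{|w|}. With w = −3z^2 − 5, |w| ≤ 3r^2 + 5 on |z|=r, giving M(r) ≤ e^{3r^2 + 5} and ρ ≤ 2. For the lower bound, choose z on |z|=r with -3z^2 purely imaginary of modulus 3r^2; then |cos(−3z^2 − 5)| grows like e^{3r^2}/2, so ρ ≥ 2. Hence ρ = 2.
Therefore ρ = 2.

Order ρ = 2.


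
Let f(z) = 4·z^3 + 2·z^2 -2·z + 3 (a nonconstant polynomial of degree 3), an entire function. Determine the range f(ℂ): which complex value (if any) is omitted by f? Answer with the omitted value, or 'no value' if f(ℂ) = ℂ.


Little Picard bounds the complement of f(ℂ) to at most one point.
For every w ∈ ℂ, the equation p(z) − w = 0 is a nonconstant polynomial in z and hence has at least one root by the fundamental theorem of algebra. So p is surjective onto ℂ, omitting no value.

Omitted value: no value.


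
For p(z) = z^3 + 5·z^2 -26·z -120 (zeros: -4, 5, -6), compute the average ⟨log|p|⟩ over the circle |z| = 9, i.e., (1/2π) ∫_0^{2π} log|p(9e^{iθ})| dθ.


Zeros: -6, -4, 5; r = 9.
Inside |z| < r: -6, -4, 5. Outside (|z| ≥ r): ∅.
p(0) = -120, so log|p(0)| = log(120) = 4.7875.
Apply Jensen: I(r) = log|p(0)| + Σ_k log(r/|z_k|), summed over zeros inside |z| < r.
  log(r/|z_k|) for z_k = -4: log(9/4) = 0.8109
  log(r/|z_k|) for z_k = 5: log(9/5) = 0.5878
  log(r/|z_k|) for z_k = -6: log(9/6) = 0.4055
Sum over inside zeros: 1.8042.
I(r) = log|p(0)| + (inside sum) = 4.7875 + 1.8042 = 6.5917.
Closed form (all zeros inside, monic): I(r) = n·log(r) = 3·log(9) = 6.5917. ✓

I(r) ≈ 6.5917.


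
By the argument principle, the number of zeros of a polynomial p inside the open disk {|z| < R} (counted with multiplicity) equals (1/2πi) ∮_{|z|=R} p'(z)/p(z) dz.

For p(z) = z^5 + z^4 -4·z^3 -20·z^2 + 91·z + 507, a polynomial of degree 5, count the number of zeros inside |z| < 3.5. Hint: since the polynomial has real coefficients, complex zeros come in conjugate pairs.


The zeros of p are: -3, (-2 + 3i), (-2 - 3i), (3 + 2i), (3 - 2i).
Their magnitudes are: 3, 3.606, 3.606, 3.606, 3.606.
Zeros with |z| < R = 3.5: -3.
Count = 1.
By the argument principle, (1/2πi) ∮_{|z|=R} p'(z)/p(z) dz equals exactly this count.

Number of zeros inside |z| < 3.5: 1.


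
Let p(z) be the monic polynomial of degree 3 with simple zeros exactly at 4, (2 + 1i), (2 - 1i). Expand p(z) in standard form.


The polynomial is p(z) = ∏_{α ∈ S} (z − α), where S = {4, (2 + 1i), (2 - 1i)}.
Expanding the product yields: p(z) = z^3 -8·z^2 + 21·z -20.
Note conjugate pairs combine to real quadratics: (z − (2+1i))(z − (2−1i)) = z² − 4z + 5.
The resulting polynomial has degree 3 and real coefficients as required.

p(z) = z^3 -8·z^2 + 21·z -20.


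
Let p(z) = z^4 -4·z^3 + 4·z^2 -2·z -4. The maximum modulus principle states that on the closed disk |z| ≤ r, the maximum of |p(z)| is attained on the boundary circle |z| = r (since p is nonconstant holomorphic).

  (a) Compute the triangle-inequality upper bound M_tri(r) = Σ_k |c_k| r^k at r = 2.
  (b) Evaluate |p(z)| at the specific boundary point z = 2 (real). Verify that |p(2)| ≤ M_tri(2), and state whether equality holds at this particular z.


Coefficients: c_0 = -4, c_1 = -2, c_2 = 4, c_3 = -4, c_4 = 1. Radius r = 2.
Part (a). Triangle bound: M_tri(r) = Σ_k |c_k| r^k
  = |-4|·2^0 + |-2|·2^1 + |4|·2^2 + |-4|·2^3 + |1|·2^4
  = 4 + 4 + 16 + 32 + 16 = 72.
This bounds M(r) := max_{|z|=r} |p(z)| from above; equality holds iff all terms c_k z^k can be made to align in phase at a single z on |z|=r.
Part (b). At z = 2 (real, on the circle |z| = r):
  p(2) = (-4)·2^0 + (-2)·2^1 + (4)·2^2 + (-4)·2^3 + (1)·2^4 = -8.
  |p(2)| = 8.
Check: |p(2)| = 8 ≤ 72 = M_tri(2). ✓ Equality does not hold at z = 2 (the coefficients have mixed signs, so the terms do not all align in phase there).

M_tri(2) = 72; |p(2)| = 8; equality at z=2: no.
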